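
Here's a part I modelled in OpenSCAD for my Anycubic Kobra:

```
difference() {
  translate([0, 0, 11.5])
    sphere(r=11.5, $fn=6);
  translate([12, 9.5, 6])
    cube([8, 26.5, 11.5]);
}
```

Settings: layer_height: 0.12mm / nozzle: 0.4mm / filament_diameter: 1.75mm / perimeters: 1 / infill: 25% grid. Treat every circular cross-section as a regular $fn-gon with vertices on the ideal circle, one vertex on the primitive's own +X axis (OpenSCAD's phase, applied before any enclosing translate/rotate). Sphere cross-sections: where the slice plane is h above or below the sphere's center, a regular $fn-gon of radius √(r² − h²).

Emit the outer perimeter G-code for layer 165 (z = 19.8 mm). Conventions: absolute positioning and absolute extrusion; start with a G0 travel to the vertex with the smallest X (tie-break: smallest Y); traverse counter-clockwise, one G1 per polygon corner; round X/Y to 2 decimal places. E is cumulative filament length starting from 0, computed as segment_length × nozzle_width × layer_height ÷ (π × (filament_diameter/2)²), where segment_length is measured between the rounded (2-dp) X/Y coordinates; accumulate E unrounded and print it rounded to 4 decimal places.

G0 X-7.96 Y0.00 Z19.80
G1 X-3.98 Y-6.89 E0.1588
G1 X3.98 Y-6.89 E0.3176
G1 X7.96 Y0.00 E0.4764
G1 X3.98 Y6.89 E0.6352
G1 X-3.98 Y6.89 E0.7941
G1 X-7.96 Y0.00 E0.9529

At z = 19.8 mm: the r=11.5 sphere slices to a regular 6-gon of circumradius 7.960 (√(r²−h²) with h=8.3 from center); the cube at (12, 9.5) is not intersected at this z (z outside [6, 17.5]); Subtracting the remaining from the first: none of the subtracted shapes is present at this height, so the r=11.5 sphere is unchanged — 1 connected region. The outline is a single polygon with 6 vertices. Extrusion per mm of travel: 0.4 × 0.12 / (π × 0.875²) = 0.019956. Accumulating E over each segment gives final E = 0.9529.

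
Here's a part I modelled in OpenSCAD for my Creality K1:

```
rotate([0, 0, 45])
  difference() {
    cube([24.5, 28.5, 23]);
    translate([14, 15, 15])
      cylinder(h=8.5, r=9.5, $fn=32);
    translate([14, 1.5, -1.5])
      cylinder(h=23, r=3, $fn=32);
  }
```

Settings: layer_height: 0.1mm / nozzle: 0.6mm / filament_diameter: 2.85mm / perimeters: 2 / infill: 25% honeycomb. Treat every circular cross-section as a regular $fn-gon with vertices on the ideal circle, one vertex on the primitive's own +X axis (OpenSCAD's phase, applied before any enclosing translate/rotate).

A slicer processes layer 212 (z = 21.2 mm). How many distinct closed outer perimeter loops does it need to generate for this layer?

1

At z = 21.2 mm: the cube is present — its section is the full 24.5×28.5 rectangle; the cylinder at (14, 15): section is a regular 32-gon, circumradius r=9.5; the r=3 cylinder at (14, 1.5) contributes a regular 32-gon of circumradius 3; Subtracting the remaining from the first: starting from the 24.5×28.5 cube, the r=9.5 cylinder at (14, 15) lies wholly inside it (removes its full 281.71 mm² and its 59.59 mm outline becomes a hole wall); the r=3 cylinder at (14, 1.5) partially overlaps it — only the 22.62 mm² overlap (of its 28.09 mm²) is removed, clipping the outline — 1 connected region with 1 hole; (rotated 45° about Z; rotation is an isometry so areas/perimeters/island counts are preserved). The result has 1 disconnected region.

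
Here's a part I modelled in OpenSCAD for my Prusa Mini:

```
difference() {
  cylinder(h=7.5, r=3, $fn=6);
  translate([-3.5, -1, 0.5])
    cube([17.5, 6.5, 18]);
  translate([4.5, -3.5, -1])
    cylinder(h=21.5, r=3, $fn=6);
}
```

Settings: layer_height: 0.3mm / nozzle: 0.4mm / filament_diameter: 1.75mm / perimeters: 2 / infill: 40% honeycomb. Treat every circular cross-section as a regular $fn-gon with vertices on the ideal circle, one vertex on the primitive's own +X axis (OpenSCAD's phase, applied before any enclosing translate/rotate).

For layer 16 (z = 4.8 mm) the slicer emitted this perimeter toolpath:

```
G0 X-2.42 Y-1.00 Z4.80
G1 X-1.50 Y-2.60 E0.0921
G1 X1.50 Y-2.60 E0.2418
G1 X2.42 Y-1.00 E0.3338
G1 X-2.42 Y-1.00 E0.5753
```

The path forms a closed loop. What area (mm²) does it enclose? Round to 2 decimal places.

Apply the shoelace formula to the sequence of (X, Y) vertices; enclosed area = 6.27 mm².

6.27 mm²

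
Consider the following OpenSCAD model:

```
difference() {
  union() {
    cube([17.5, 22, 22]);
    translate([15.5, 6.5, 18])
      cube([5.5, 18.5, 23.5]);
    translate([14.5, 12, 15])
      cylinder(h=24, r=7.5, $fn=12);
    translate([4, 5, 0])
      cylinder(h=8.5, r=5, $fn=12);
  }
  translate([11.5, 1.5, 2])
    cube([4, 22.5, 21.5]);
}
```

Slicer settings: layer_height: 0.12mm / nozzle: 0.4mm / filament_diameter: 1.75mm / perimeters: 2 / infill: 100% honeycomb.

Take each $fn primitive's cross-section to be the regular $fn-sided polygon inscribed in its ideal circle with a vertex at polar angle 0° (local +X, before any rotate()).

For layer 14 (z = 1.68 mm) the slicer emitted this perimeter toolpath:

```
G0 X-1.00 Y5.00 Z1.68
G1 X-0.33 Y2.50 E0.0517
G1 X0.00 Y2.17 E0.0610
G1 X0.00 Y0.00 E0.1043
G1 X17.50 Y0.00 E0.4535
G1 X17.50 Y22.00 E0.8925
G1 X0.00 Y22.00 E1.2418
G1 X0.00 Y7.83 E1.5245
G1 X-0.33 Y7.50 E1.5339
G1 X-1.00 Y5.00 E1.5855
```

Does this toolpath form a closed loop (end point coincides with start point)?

yes

Start point (G0): (-1.00, 5.00). End point (last G1): the path returns to the start — closed.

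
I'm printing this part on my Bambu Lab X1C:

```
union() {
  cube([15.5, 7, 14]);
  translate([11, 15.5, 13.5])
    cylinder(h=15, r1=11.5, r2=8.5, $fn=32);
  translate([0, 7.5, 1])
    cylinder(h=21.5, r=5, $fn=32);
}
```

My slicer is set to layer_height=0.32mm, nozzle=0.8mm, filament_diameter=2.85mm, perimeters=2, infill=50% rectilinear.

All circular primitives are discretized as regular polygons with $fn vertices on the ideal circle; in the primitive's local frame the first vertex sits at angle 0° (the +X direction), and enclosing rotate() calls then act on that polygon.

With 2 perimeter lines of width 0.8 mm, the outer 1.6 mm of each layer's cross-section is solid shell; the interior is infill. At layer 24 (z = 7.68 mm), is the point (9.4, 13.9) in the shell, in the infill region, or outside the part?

outside

At z = 7.68 mm: the 15.5×7 cube contributes its full rectangle; the cone at (11, 15.5) is not intersected at this z (z outside [13.5, 28.5]); the cylinder at (0, 7.5): section is a regular 32-gon, circumradius r=5; Merging all regions: the regions partially overlap (shared area 17.02 mm²), so overlapping operands fuse into one piece — 1 connected region. Overall, the cross-section is a single solid region. The nearest boundary edge runs (3.54, 11.04)→(4.16, 10.28); distance from the point to it = 6.37 mm. The point is not inside any of the regions above, so it lies outside the cross-section (6.37 mm from the nearest boundary).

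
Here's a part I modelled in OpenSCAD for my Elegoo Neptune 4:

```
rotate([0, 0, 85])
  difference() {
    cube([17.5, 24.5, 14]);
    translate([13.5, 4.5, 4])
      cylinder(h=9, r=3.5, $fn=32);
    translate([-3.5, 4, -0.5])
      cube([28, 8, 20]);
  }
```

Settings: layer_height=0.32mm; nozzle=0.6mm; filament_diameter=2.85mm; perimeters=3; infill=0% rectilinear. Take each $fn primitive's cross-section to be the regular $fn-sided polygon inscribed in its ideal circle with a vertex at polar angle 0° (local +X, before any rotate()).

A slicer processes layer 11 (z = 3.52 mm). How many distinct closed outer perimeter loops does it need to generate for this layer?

At z = 3.52 mm: the 17.5×24.5 cube contributes its full rectangle; the cylinder at (13.5, 4.5) is absent (z outside [4, 13]); the 28×8 cube at (-3.5, 4) contributes its full rectangle; Subtracting the remaining from the first: starting from the 17.5×24.5 cube, the 28×8 cube at (-3.5, 4) partially overlaps it — only the 140.00 mm² overlap (of its 224.00 mm²) is removed, clipping the outline — 2 connected regions; (whole slice rotated 85° about Z — lengths, areas and connectivity unchanged). The result has 2 disconnected regions.

2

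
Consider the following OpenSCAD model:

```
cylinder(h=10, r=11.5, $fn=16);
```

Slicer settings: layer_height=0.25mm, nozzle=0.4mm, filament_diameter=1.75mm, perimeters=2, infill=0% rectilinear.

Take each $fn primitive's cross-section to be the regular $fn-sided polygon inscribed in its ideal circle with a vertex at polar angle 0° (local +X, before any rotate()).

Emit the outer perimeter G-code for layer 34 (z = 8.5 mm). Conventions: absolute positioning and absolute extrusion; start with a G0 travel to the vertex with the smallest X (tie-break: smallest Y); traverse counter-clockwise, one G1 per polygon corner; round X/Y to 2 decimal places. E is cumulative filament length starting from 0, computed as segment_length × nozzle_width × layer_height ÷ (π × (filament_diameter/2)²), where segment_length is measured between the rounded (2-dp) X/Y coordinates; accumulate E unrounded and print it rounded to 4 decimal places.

G0 X-11.50 Y0.00 Z8.50
G1 X-10.62 Y-4.40 E0.1866
G1 X-8.13 Y-8.13 E0.3730
G1 X-4.40 Y-10.62 E0.5595
G1 X0.00 Y-11.50 E0.7460
G1 X4.40 Y-10.62 E0.9326
G1 X8.13 Y-8.13 E1.1190
G1 X10.62 Y-4.40 E1.3055
G1 X11.50 Y0.00 E1.4920
G1 X10.62 Y4.40 E1.6786
G1 X8.13 Y8.13 E1.8650
G1 X4.40 Y10.62 E2.0515
G1 X0.00 Y11.50 E2.2380
G1 X-4.40 Y10.62 E2.4246
G1 X-8.13 Y8.13 E2.6111
G1 X-10.62 Y4.40 E2.7975
G1 X-11.50 Y0.00 E2.9841

At z = 8.5 mm: the r=11.5 cylinder gives a regular 16-gon of circumradius 11.5 (constant along its height). The outline is a single polygon with 16 vertices. Extrusion per mm of travel: 0.4 × 0.25 / (π × 0.875²) = 0.041575. Accumulating E over each segment gives final E = 2.9841.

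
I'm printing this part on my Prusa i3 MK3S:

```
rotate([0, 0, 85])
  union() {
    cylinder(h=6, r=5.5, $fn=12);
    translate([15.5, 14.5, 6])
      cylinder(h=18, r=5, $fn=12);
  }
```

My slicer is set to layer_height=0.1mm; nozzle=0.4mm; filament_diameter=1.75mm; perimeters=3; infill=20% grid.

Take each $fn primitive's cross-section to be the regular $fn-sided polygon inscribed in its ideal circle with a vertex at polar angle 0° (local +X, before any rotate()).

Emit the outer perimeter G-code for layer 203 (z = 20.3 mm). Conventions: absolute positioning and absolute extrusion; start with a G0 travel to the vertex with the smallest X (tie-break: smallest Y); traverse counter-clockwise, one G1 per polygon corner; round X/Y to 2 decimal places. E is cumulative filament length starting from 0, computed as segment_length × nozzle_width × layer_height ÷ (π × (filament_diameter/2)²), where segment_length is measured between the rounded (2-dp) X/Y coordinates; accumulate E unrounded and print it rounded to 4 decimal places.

G0 X-18.07 Y17.14 Z20.30
G1 X-17.63 Y14.59 E0.0430
G1 X-15.96 Y12.61 E0.0861
G1 X-13.53 Y11.72 E0.1291
G1 X-10.98 Y12.17 E0.1722
G1 X-9.00 Y13.84 E0.2153
G1 X-8.11 Y16.27 E0.2583
G1 X-8.56 Y18.82 E0.3014
G1 X-10.23 Y20.80 E0.3445
G1 X-12.66 Y21.69 E0.3875
G1 X-15.21 Y21.24 E0.4306
G1 X-17.19 Y19.57 E0.4736
G1 X-18.07 Y17.14 E0.5166

At z = 20.3 mm: the cylinder does not reach this height (z outside [0, 6]); the r=5 cylinder at (15.5, 14.5) contributes a regular 12-gon of circumradius 5; Combining (union): only the r=5 cylinder at (15.5, 14.5) is present, so the union is just that shape — 1 connected region; (whole slice rotated 85° about Z — lengths, areas and connectivity unchanged). The outline is a single polygon with 12 vertices. Extrusion per mm of travel: 0.4 × 0.1 / (π × 0.875²) = 0.016630. Accumulating E over each segment gives final E = 0.5166.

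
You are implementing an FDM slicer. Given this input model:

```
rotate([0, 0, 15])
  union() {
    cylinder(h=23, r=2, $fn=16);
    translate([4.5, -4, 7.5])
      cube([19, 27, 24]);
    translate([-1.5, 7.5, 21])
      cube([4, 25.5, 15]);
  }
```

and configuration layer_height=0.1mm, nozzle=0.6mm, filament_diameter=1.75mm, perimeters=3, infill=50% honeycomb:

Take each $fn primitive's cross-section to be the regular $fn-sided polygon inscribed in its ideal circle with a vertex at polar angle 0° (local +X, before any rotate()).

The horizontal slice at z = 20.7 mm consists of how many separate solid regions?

At z = 20.7 mm: the cylinder: section is a regular 16-gon, circumradius r=2; the cube at (4.5, -4) (footprint 19×27) is included at this height; the cube at (-1.5, 7.5) does not reach this height (z outside [21, 36]); Taking the union: the 2 present regions are separate (no shared area or edge), so areas and boundary lengths simply add and each stays a separate island — 2 connected regions; (whole slice rotated 15° about Z — lengths, areas and connectivity unchanged). The result has 2 disconnected regions.

2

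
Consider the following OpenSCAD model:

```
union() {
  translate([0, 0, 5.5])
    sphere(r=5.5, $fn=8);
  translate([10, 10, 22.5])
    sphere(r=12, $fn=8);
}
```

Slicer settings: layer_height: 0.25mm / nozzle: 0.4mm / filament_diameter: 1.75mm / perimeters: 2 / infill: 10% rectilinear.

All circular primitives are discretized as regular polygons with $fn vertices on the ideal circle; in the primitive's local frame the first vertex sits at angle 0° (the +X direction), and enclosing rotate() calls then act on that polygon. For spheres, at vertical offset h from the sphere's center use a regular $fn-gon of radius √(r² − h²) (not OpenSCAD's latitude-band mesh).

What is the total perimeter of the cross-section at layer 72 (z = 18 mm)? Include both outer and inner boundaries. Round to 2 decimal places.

68.11 mm

At z = 18 mm: the sphere is not intersected at this z (|z−center|=12.500 > r=5.5); the r=12 sphere at (10, 10) contributes a regular 8-gon of circumradius √(12²−4.5²) = 11.124 (perimeter = 2·8·11.124·sin(180°/8) = 68.11 mm); Taking the union: only the r=12 sphere at (10, 10) is present, so the union is just that shape — boundary = 68.11 mm. Overall, the cross-section is a single solid region. Total boundary length (outer) = 68.11 mm.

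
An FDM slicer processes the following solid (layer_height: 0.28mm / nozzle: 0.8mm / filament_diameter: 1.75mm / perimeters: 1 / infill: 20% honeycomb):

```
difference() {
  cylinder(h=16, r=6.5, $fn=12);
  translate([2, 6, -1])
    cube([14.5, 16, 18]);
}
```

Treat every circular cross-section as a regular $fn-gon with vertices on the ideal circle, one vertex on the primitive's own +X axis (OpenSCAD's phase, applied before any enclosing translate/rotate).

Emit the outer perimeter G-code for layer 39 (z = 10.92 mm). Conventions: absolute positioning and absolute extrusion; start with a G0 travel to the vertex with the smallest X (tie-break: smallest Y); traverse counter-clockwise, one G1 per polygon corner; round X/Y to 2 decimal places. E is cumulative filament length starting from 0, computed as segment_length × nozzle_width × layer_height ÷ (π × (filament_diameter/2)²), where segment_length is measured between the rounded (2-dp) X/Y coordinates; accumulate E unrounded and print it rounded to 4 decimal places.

At z = 10.92 mm: the cylinder: section is a regular 12-gon, circumradius r=6.5; the cube at (2, 6) is present — its section is the full 14.5×16 rectangle; After the difference (first − rest): starting from the r=6.5 cylinder, the 14.5×16 cube at (2, 6) misses the remaining region (no effect) — 1 connected region. The outline is a single polygon with 12 vertices. Extrusion per mm of travel: 0.8 × 0.28 / (π × 0.875²) = 0.093128. Accumulating E over each segment gives final E = 3.7604.

G0 X-6.50 Y0.00 Z10.92
G1 X-5.63 Y-3.25 E0.3133
G1 X-3.25 Y-5.63 E0.6268
G1 X0.00 Y-6.50 E0.9401
G1 X3.25 Y-5.63 E1.2534
G1 X5.63 Y-3.25 E1.5669
G1 X6.50 Y0.00 E1.8802
G1 X5.63 Y3.25 E2.1935
G1 X3.25 Y5.63 E2.5070
G1 X0.00 Y6.50 E2.8203
G1 X-3.25 Y5.63 E3.1336
G1 X-5.63 Y3.25 E3.4471
G1 X-6.50 Y0.00 E3.7604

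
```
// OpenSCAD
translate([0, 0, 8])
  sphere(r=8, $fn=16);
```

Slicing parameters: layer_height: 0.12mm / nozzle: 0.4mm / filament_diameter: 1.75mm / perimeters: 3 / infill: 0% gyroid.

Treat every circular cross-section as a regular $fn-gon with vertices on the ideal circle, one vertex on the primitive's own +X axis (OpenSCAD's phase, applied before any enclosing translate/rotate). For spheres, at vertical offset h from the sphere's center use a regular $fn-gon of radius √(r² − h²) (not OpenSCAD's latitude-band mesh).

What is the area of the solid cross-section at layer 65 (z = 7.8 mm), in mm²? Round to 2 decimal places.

195.81 mm²

At z = 7.8 mm: the sphere: section is a regular 16-gon, circumradius = √(r²−h²) = √(8²−0.2²) = 7.997 (area = (16/2)·7.997²·sin(360°/16) = 195.81 mm²). Overall, the cross-section is a single solid region. Net area = 195.81 mm².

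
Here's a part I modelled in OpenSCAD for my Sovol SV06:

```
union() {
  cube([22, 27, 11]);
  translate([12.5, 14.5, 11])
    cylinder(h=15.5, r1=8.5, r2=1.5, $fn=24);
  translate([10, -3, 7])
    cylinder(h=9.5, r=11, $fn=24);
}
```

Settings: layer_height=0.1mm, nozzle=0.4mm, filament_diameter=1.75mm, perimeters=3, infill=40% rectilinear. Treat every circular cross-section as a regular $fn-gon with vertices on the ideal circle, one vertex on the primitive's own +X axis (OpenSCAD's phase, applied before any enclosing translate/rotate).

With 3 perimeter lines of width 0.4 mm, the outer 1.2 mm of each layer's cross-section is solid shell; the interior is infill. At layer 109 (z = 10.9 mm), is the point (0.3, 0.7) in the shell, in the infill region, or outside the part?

At z = 10.9 mm: the cube (footprint 22×27) is included at this height; the cone at (12.5, 14.5) is absent (z outside [11, 26.5]); the r=11 cylinder at (10, -3) gives a regular 24-gon of circumradius 11 (constant along its height); Taking the union: the regions partially overlap (shared area 122.71 mm²), so overlapping operands fuse into one piece — 1 connected region. Overall, the cross-section is a single solid region. The nearest boundary edge runs (-0.63, -0.15)→(0.00, 1.36); distance from the point to it = 0.53 mm. The point is inside the cross-section, 0.53 mm from the nearest boundary — within the 1.2 mm shell band (3 × 0.4).

shell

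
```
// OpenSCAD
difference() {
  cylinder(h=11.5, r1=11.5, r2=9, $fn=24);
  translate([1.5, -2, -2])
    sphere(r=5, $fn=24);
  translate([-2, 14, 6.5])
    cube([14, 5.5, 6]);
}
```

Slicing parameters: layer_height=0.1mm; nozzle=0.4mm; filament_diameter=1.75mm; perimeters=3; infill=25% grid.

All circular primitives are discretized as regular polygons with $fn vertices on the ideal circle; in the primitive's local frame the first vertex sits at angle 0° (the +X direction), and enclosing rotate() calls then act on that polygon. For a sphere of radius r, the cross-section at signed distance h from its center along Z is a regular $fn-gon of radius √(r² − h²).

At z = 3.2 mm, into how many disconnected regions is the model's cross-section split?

1

At z = 3.2 mm: the cone (r1=11.5→r2=9) has section circumradius 10.804 here — a regular 24-gon; the sphere at (1.5, -2) is not intersected at this z (|z−center|=5.200 > r=5); the cube at (-2, 14) is absent (z outside [6.5, 12.5]); Subtracting the remaining from the first: none of the subtracted shapes is present at this height, so the cone is unchanged — 1 connected region. The result has 1 disconnected region.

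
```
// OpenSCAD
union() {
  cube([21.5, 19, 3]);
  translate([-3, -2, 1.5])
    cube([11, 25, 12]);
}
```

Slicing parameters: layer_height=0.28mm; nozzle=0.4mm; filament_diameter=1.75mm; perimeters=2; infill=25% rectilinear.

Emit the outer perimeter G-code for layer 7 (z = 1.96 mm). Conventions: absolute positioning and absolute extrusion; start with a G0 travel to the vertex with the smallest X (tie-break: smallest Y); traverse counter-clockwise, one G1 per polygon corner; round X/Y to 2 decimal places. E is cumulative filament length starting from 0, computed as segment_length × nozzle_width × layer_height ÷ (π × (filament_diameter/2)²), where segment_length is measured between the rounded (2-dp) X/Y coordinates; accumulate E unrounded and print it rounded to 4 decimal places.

At z = 1.96 mm: the cube is present — its section is the full 21.5×19 rectangle; the 11×25 cube at (-3, -2) contributes its full rectangle; Combining (union): the regions partially overlap (shared area 152.00 mm²), so overlapping operands fuse into one piece — 1 connected region. The outline is a single polygon with 8 vertices. Extrusion per mm of travel: 0.4 × 0.28 / (π × 0.875²) = 0.046564. Accumulating E over each segment gives final E = 4.6099.

G0 X-3.00 Y-2.00 Z1.96
G1 X8.00 Y-2.00 E0.5122
G1 X8.00 Y0.00 E0.6053
G1 X21.50 Y0.00 E1.2340
G1 X21.50 Y19.00 E2.1187
G1 X8.00 Y19.00 E2.7473
G1 X8.00 Y23.00 E2.9335
G1 X-3.00 Y23.00 E3.4457
G1 X-3.00 Y-2.00 E4.6099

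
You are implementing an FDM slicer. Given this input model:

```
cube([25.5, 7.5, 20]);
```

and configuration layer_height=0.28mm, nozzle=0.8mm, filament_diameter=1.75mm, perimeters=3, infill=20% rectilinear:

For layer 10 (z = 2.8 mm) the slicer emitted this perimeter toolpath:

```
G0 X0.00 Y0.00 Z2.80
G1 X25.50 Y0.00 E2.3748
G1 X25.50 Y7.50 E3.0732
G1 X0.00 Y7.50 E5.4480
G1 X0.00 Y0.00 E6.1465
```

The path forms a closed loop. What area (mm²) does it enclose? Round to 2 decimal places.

191.25 mm²

Apply the shoelace formula to the sequence of (X, Y) vertices; enclosed area = 191.25 mm².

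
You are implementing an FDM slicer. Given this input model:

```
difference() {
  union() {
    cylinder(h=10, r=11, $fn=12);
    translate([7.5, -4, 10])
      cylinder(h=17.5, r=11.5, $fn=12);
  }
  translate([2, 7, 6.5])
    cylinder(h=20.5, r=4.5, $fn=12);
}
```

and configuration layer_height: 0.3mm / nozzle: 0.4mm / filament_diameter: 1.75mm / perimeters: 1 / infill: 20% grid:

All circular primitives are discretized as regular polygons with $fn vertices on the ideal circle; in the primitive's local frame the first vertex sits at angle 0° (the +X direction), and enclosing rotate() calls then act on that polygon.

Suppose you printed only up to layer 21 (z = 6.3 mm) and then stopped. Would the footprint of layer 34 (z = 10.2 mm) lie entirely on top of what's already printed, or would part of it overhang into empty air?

part overhangs

Compare the two slices. At z = 6.3: the r=11 cylinder gives a regular 12-gon of circumradius 11 (constant along its height) (area = (12/2)·11.000²·sin(360°/12) = 363.00 mm²); the cylinder at (7.5, -4) does not reach this height (z outside [10, 27.5]); Merging all regions: only the r=11 cylinder is present, so the union is just that shape — area = 363.00 mm²; the cylinder at (2, 7) is not intersected at this z (z outside [6.5, 27]); After the difference (first − rest): none of the subtracted shapes is present at this height, so the result so far is unchanged — area = 363.00 mm². At z = 10.2: the cylinder is not intersected at this z (z outside [0, 10]); the r=11.5 cylinder at (7.5, -4) gives a regular 12-gon of circumradius 11.5 (constant along its height) (area = (12/2)·11.500²·sin(360°/12) = 396.75 mm²); Taking the union: only the r=11.5 cylinder at (7.5, -4) is present, so the union is just that shape — area = 396.75 mm²; the r=4.5 cylinder at (2, 7) gives a regular 12-gon of circumradius 4.5 (constant along its height) (area = (12/2)·4.500²·sin(360°/12) = 60.75 mm²); After the difference (first − rest): starting from the result so far (396.75 mm²), the r=4.5 cylinder at (2, 7) partially overlaps it — only the 18.81 mm² overlap (of its 60.75 mm²) is removed, clipping the outline — area = 377.94 mm². Checking containment: at z = 10.2 the cross-section extends beyond the z = 6.3 cross-section by about 198.97 mm².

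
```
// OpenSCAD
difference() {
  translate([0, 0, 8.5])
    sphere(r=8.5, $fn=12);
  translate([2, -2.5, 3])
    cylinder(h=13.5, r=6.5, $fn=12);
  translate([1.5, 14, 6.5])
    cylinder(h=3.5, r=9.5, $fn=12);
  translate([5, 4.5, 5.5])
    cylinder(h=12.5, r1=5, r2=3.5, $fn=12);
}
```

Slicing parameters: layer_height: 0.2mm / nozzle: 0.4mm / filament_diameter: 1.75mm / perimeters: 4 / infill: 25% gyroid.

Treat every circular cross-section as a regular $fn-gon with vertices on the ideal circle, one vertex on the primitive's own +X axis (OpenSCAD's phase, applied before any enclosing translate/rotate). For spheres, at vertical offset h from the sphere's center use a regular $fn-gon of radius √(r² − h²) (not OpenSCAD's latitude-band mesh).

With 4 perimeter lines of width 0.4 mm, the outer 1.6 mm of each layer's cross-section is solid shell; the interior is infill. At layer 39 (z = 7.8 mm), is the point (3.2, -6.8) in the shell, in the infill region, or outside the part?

At z = 7.8 mm: the r=8.5 sphere contributes a regular 12-gon of circumradius √(8.5²−0.7²) = 8.471; the cylinder at (2, -2.5): section is a regular 12-gon, circumradius r=6.5; the r=9.5 cylinder at (1.5, 14) gives a regular 12-gon of circumradius 9.5 (constant along its height); the cone at (5, 4.5) (r1=5→r2=3.5) has section circumradius 4.724 here — a regular 12-gon; After the difference (first − rest): starting from the r=8.5 sphere, the r=6.5 cylinder at (2, -2.5) partially overlaps it — only the 115.62 mm² overlap (of its 126.75 mm²) is removed, clipping the outline; the r=9.5 cylinder at (1.5, 14) partially overlaps it — only the 24.90 mm² overlap (of its 270.75 mm²) is removed, clipping the outline; the cone at (5, 4.5) partially overlaps it — only the 14.11 mm² overlap (of its 66.95 mm²) is removed, clipping the outline — 2 connected regions. Overall, the cross-section has 2 separate islands. The nearest boundary edge runs (-1.25, -8.13)→(0.01, -8.47); distance from the point to it = 3.60 mm. The point is not inside any of the regions above, so it lies outside the cross-section (3.60 mm from the nearest boundary).

outside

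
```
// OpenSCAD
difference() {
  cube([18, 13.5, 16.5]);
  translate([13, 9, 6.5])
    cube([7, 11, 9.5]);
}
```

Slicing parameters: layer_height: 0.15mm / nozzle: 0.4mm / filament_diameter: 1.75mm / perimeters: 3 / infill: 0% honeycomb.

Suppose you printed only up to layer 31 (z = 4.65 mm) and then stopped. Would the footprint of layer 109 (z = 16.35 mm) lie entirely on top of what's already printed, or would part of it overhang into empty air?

entirely on top

Compare the two slices. At z = 4.65: the 18×13.5 cube contributes its full rectangle (area 243.00 mm²); the cube at (13, 9) is absent (z outside [6.5, 16]); Subtracting the remaining from the first: none of the subtracted shapes is present at this height, so the 18×13.5 cube is unchanged — area = 243.00 mm². At z = 16.35: the cube is present — its section is the full 18×13.5 rectangle (area 243.00 mm²); the cube at (13, 9) is not intersected at this z (z outside [6.5, 16]); Subtracting the remaining from the first: none of the subtracted shapes is present at this height, so the 18×13.5 cube is unchanged — area = 243.00 mm². Checking containment: the cross-section at z = 16.35 is a subset of the cross-section at z = 4.65.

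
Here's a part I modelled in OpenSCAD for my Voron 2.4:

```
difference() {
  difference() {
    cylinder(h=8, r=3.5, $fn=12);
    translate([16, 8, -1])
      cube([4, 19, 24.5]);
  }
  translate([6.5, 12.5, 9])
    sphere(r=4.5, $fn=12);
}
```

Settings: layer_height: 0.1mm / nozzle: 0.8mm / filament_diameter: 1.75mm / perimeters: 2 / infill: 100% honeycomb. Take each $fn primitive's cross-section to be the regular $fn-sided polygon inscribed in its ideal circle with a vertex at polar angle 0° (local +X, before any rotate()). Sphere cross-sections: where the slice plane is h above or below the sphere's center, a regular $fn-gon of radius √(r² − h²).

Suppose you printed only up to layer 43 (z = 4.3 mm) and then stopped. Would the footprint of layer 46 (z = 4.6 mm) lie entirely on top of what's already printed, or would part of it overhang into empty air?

Compare the two slices. At z = 4.3: the r=3.5 cylinder contributes a regular 12-gon of circumradius 3.5 (area = (12/2)·3.500²·sin(360°/12) = 36.75 mm²); the cube at (16, 8) is present — its section is the full 4×19 rectangle (area 76.00 mm²); Taking the first minus the rest: starting from the r=3.5 cylinder (36.75 mm²), the 4×19 cube at (16, 8) misses the remaining region (no effect) — area = 36.75 mm²; the sphere at (6.5, 12.5) is not intersected at this z (|z−center|=4.700 > r=4.5); Taking the first minus the rest: none of the subtracted shapes is present at this height, so that combined region is unchanged — area = 36.75 mm². At z = 4.6: the r=3.5 cylinder gives a regular 12-gon of circumradius 3.5 (constant along its height) (area = (12/2)·3.500²·sin(360°/12) = 36.75 mm²); the 4×19 cube at (16, 8) contributes its full rectangle (area 76.00 mm²); Subtracting the remaining from the first: starting from the r=3.5 cylinder (36.75 mm²), the 4×19 cube at (16, 8) misses the remaining region (no effect) — area = 36.75 mm²; the r=4.5 sphere at (6.5, 12.5) contributes a regular 12-gon of circumradius √(4.5²−4.4²) = 0.943 (area = (12/2)·0.943²·sin(360°/12) = 2.67 mm²); Subtracting the remaining from the first: starting from that combined region (36.75 mm²), the r=4.5 sphere at (6.5, 12.5) misses the remaining region (no effect) — area = 36.75 mm². Checking containment: the cross-section at z = 4.6 is a subset of the cross-section at z = 4.3.

entirely on top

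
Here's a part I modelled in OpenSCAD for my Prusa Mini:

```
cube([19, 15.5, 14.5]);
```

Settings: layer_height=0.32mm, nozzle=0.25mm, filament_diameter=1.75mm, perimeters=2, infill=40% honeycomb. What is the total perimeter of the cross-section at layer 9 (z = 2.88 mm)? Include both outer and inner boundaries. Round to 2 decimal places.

At z = 2.88 mm: the 19×15.5 cube contributes its full rectangle (perimeter 69.00 mm). Overall, the cross-section is a single solid region. Total boundary length (outer) = 69.00 mm.

69.00 mm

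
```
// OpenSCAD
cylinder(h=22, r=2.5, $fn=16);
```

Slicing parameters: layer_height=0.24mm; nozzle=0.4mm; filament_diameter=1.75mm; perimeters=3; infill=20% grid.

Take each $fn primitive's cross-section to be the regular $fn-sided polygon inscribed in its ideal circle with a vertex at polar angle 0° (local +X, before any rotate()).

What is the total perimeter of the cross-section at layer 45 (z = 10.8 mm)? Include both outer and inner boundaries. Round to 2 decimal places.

15.61 mm

At z = 10.8 mm: the r=2.5 cylinder gives a regular 16-gon of circumradius 2.5 (constant along its height) (perimeter = 2·16·2.500·sin(180°/16) = 15.61 mm). Overall, the cross-section is a single solid region. Total boundary length (outer) = 15.61 mm.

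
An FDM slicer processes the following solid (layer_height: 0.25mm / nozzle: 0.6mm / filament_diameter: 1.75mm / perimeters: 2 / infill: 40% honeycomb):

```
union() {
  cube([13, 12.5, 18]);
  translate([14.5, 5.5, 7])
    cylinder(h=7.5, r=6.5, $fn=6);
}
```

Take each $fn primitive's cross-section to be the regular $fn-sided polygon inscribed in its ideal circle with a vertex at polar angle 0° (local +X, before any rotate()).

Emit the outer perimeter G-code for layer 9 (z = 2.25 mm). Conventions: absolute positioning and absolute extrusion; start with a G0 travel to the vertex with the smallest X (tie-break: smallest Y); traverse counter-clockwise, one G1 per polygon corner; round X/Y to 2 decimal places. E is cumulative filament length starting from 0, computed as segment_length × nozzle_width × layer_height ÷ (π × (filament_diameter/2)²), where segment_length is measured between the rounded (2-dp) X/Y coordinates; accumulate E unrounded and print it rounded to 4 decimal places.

G0 X0.00 Y0.00 Z2.25
G1 X13.00 Y0.00 E0.8107
G1 X13.00 Y12.50 E1.5903
G1 X0.00 Y12.50 E2.4010
G1 X0.00 Y0.00 E3.1805

At z = 2.25 mm: the cube (footprint 13×12.5) is included at this height; the cylinder at (14.5, 5.5) does not reach this height (z outside [7, 14.5]); Taking the union: only the 13×12.5 cube is present, so the union is just that shape — 1 connected region. The outline is a single polygon with 4 vertices. Extrusion per mm of travel: 0.6 × 0.25 / (π × 0.875²) = 0.062363. Accumulating E over each segment gives final E = 3.1805.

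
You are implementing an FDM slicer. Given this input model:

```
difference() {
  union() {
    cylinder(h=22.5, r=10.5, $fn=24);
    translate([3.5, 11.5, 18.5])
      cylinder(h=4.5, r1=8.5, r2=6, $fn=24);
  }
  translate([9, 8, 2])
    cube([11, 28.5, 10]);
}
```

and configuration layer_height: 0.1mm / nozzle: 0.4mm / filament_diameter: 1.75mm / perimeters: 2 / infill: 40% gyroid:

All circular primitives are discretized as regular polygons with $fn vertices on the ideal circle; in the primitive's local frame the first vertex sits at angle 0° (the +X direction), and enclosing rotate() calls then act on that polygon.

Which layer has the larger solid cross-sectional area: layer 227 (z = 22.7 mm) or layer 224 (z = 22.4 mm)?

layer 224 (z = 22.4 mm)

Layer 227 (z = 22.7): the cylinder is not intersected at this z (z outside [0, 22.5]); the cone at (3.5, 11.5): at t=0.933 of its height the radius interpolates to r₁+(r₂−r₁)t = 6.167, giving a regular 24-gon of that circumradius (area = (24/2)·6.167²·sin(360°/24) = 118.11 mm²); Merging all regions: only the cone at (3.5, 11.5) is present, so the union is just that shape — area = 118.11 mm²; the cube at (9, 8) does not reach this height (z outside [2, 12]); After the difference (first − rest): none of the subtracted shapes is present at this height, so that combined region is unchanged — area = 118.11 mm². So its area = 118.11 mm². Layer 224 (z = 22.4): the r=10.5 cylinder contributes a regular 24-gon of circumradius 10.5 (area = (24/2)·10.500²·sin(360°/24) = 342.42 mm²); the cone at (3.5, 11.5) (r1=8.5→r2=6) has section circumradius 6.333 here — a regular 24-gon (area = (24/2)·6.333²·sin(360°/24) = 124.58 mm²); Taking the union: the regions partially overlap — summed areas 467.00 mm² minus the doubly-counted overlap 36.05 mm² gives 430.94 mm² — area = 430.94 mm²; the cube at (9, 8) is absent (z outside [2, 12]); Subtracting the remaining from the first: none of the subtracted shapes is present at this height, so that combined region is unchanged — area = 430.94 mm². So its area = 430.94 mm². Layer 224 is larger (430.94 vs 118.11 mm²).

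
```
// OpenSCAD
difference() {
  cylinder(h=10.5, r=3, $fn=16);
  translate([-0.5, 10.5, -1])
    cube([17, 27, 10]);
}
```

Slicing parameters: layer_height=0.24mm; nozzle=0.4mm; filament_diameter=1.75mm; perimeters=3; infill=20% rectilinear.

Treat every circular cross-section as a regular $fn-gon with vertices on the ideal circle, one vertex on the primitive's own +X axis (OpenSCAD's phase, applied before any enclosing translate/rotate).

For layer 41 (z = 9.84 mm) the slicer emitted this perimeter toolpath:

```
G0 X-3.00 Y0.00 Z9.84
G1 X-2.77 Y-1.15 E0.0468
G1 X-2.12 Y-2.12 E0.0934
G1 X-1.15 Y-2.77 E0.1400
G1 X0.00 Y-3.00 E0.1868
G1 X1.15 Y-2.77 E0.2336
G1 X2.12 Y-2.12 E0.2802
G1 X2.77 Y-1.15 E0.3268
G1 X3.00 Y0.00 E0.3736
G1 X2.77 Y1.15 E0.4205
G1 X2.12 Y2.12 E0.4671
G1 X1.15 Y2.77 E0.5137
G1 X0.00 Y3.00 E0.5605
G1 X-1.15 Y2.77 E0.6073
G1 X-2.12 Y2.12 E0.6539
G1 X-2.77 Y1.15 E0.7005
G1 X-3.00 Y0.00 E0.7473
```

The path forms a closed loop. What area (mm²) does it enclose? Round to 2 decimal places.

Apply the shoelace formula to the sequence of (X, Y) vertices; enclosed area = 27.54 mm².

27.54 mm²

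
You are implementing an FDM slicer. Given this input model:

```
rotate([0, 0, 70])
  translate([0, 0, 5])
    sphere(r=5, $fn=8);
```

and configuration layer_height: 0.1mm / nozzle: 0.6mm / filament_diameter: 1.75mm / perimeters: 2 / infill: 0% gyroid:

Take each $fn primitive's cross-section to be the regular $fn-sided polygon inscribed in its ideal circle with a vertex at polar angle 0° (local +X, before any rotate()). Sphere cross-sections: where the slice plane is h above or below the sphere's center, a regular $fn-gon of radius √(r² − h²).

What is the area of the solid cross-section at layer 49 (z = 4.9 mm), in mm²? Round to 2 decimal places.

70.68 mm²

At z = 4.9 mm: the r=5 sphere slices to a regular 8-gon of circumradius 4.999 (√(r²−h²) with h=0.1 from center) (area = (8/2)·4.999²·sin(360°/8) = 70.68 mm²); (whole slice rotated 70° about Z — lengths, areas and connectivity unchanged). Overall, the cross-section is a single solid region. Net area = 70.68 mm².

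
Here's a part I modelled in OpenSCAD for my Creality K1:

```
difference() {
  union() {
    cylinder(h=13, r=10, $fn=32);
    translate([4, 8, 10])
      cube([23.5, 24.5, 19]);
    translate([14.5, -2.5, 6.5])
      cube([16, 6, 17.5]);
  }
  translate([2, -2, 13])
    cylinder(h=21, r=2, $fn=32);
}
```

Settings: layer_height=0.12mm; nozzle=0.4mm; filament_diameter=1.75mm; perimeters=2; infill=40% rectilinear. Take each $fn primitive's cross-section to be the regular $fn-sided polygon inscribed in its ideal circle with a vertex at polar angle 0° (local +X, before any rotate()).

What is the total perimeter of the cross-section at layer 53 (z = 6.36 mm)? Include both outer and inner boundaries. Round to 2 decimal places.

62.73 mm

At z = 6.36 mm: the r=10 cylinder gives a regular 32-gon of circumradius 10 (constant along its height) (perimeter = 2·32·10.000·sin(180°/32) = 62.73 mm); the cube at (4, 8) is absent (z outside [10, 29]); the cube at (14.5, -2.5) does not reach this height (z outside [6.5, 24]); Merging all regions: only the r=10 cylinder is present, so the union is just that shape — boundary = 62.73 mm; the cylinder at (2, -2) does not reach this height (z outside [13, 34]); Taking the first minus the rest: none of the subtracted shapes is present at this height, so that combined region is unchanged — boundary = 62.73 mm. Overall, the cross-section is a single solid region. Total boundary length (outer) = 62.73 mm.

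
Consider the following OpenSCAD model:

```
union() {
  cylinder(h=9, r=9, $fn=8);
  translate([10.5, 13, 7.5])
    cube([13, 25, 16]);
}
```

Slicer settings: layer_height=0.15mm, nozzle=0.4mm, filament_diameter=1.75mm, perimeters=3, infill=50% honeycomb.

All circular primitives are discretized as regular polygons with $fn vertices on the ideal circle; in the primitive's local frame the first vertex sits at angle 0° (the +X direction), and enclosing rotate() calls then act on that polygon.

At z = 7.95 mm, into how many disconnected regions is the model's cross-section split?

2

At z = 7.95 mm: the cylinder: section is a regular 8-gon, circumradius r=9; the cube at (10.5, 13) (footprint 13×25) is included at this height; Merging all regions: the 2 present regions are separate (no shared area or edge), so areas and boundary lengths simply add and each stays a separate island — 2 connected regions. The result has 2 disconnected regions.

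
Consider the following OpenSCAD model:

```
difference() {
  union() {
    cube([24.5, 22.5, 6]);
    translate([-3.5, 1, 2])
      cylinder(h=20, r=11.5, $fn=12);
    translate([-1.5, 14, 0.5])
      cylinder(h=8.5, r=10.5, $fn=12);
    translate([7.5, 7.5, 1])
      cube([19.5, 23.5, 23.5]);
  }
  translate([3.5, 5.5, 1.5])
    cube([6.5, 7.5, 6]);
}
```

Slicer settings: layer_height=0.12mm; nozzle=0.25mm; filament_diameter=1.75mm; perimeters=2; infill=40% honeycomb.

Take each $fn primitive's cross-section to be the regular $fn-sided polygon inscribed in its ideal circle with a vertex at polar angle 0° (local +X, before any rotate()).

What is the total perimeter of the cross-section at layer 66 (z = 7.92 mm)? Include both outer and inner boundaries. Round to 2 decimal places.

At z = 7.92 mm: the cube does not reach this height (z outside [0, 6]); the r=11.5 cylinder at (-3.5, 1) contributes a regular 12-gon of circumradius 11.5 (perimeter = 2·12·11.500·sin(180°/12) = 71.43 mm); the r=10.5 cylinder at (-1.5, 14) contributes a regular 12-gon of circumradius 10.5 (perimeter = 2·12·10.500·sin(180°/12) = 65.22 mm); the cube at (7.5, 7.5) is present — its section is the full 19.5×23.5 rectangle (perimeter 86.00 mm); Combining (union): the regions partially overlap (shared area 107.28 mm²), so the edge portions inside another operand are dropped and the merged outline is re-measured after clipping — boundary = 161.20 mm; the cube at (3.5, 5.5) is absent (z outside [1.5, 7.5]); Subtracting the remaining from the first: none of the subtracted shapes is present at this height, so that combined region is unchanged — boundary = 161.20 mm. Overall, the cross-section is a single solid region. Total boundary length (outer) = 161.20 mm.

161.20 mm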